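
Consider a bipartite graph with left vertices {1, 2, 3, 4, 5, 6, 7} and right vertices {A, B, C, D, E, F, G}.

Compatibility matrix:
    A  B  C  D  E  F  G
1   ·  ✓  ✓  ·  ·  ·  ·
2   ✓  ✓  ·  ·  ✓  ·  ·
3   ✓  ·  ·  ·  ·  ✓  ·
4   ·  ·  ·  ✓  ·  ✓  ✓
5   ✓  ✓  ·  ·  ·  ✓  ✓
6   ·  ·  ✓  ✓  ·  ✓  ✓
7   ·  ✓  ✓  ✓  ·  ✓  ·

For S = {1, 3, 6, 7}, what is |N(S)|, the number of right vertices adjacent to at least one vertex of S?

6

The union of neighbours of {1, 3, 6, 7} is {A, B, C, D, F, G}, which has 6 elements.
Since |N(S)| = 6 ≥ |S| = 4, Hall's condition holds for this subset.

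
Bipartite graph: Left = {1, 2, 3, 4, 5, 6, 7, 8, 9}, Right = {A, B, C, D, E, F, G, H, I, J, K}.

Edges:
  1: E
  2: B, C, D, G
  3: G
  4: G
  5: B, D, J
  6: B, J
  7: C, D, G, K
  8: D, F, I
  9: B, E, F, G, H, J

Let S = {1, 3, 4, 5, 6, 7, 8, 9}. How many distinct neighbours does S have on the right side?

10

The union of neighbours of {1, 3, 4, 5, 6, 7, 8, 9} is {B, C, D, E, F, G, H, I, J, K}, which has 10 elements.
Since |N(S)| = 10 ≥ |S| = 8, Hall's condition holds for this subset.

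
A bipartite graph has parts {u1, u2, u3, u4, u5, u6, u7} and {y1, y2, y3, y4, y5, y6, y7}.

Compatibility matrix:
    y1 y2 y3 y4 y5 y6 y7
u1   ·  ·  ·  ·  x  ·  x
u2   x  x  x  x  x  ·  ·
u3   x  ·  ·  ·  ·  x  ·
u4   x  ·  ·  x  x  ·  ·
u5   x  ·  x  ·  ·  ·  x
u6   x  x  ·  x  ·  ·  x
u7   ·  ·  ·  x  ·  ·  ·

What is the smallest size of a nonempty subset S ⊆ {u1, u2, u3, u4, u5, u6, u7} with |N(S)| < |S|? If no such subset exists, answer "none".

A matching saturating every left vertex exists, for instance u1→y7, u2→y3, u3→y6, u4→y5, u5→y1, u6→y2, u7→y4.
By Hall's marriage theorem, this means |N(S)| ≥ |S| for every subset S, so no violating subset exists.

none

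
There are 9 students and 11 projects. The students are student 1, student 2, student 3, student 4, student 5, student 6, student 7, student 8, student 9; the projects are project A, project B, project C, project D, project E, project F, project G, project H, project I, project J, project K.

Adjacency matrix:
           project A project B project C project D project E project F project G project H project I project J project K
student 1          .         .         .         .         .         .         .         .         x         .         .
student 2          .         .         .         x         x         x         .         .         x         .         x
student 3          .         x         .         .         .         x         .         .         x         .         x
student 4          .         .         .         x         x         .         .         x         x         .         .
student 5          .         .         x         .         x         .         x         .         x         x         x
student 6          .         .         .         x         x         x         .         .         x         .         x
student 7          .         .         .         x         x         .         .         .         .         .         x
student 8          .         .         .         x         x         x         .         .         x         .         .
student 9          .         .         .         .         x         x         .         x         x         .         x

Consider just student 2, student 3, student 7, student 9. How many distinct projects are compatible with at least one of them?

The union of neighbours of {student 2, student 3, student 7, student 9} is {project B, project D, project E, project F, project H, project I, project K}, which has 7 elements.
Since |N(S)| = 7 ≥ |S| = 4, Hall's condition holds for this subset.

7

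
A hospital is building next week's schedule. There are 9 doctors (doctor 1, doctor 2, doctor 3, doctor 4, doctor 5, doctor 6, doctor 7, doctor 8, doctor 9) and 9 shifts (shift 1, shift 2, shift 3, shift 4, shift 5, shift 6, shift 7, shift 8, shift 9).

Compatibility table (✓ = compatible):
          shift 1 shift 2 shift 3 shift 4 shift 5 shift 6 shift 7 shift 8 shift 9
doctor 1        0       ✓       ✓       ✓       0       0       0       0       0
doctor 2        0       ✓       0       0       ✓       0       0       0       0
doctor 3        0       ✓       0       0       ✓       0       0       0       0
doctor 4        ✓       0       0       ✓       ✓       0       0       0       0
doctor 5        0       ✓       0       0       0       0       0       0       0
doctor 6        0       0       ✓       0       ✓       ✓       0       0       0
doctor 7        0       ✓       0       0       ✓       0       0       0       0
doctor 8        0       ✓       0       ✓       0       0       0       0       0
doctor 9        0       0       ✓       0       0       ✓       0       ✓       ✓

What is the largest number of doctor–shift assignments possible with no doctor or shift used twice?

7

For example, pair doctor 1-shift 3, doctor 2-shift 2, doctor 3-shift 5, doctor 4-shift 1, doctor 6-shift 6, doctor 8-shift 4, doctor 9-shift 8.
The set {doctor 2, doctor 3, doctor 5, doctor 7} has only 2 neighbours ({shift 2, shift 5}), so by Hall's theorem at most 7 of the 9 doctors can be matched.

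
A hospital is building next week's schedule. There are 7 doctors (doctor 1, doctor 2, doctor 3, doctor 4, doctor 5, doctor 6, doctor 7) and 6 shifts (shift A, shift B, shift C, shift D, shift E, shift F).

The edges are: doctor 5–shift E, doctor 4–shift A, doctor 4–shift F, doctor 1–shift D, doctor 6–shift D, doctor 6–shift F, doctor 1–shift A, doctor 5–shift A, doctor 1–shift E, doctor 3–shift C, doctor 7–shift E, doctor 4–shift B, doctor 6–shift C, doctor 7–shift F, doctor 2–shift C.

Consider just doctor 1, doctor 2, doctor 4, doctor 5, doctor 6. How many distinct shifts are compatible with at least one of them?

6

The union of neighbours of {doctor 1, doctor 2, doctor 4, doctor 5, doctor 6} is {shift A, shift B, shift C, shift D, shift E, shift F}, which has 6 elements.
Since |N(S)| = 6 ≥ |S| = 5, Hall's condition holds for this subset.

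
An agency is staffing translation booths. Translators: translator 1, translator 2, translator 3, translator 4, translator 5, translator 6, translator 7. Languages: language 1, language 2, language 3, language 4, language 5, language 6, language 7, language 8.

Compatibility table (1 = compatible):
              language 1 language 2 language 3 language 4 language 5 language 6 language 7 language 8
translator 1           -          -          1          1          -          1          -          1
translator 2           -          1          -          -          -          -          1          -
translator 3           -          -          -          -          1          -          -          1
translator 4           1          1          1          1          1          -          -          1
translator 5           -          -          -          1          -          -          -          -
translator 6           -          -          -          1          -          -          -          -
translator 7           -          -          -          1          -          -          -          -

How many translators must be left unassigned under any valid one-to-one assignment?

For example, pair translator 1-language 6, translator 2-language 7, translator 3-language 8, translator 4-language 2, translator 5-language 4.
The set {translator 5, translator 6, translator 7} has only 1 neighbour ({language 4}), so by Hall's theorem at most 5 of the 7 translators can be matched.
That matches 5 of the 7, leaving 2 unmatched; no matching can do better.

2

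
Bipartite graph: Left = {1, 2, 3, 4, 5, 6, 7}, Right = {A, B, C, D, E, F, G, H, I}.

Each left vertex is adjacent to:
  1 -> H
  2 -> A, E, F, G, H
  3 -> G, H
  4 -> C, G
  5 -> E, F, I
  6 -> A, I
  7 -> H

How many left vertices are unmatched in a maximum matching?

1

A valid assignment of size 6: 1–H, 2–A, 3–G, 4–C, 5–E, 6–I.
The set {1, 7} has only 1 neighbour ({H}), so by Hall's theorem at most 6 of the 7 left vertices can be matched.
That matches 6 of the 7, leaving 1 unmatched; no matching can do better.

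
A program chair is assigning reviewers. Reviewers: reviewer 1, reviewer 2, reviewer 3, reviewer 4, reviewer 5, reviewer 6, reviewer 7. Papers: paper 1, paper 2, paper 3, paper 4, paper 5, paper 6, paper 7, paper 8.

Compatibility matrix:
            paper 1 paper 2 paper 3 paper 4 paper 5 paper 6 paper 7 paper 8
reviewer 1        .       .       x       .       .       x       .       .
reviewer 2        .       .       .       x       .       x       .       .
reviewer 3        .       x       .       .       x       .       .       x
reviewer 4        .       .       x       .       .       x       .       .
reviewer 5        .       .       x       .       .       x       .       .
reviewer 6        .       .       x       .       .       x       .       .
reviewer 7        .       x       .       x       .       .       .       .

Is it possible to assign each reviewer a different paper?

The set {reviewer 1, reviewer 4, reviewer 5, reviewer 6} has only 2 neighbours ({paper 3, paper 6}), so by Hall's theorem at most 5 of the 7 reviewers can be matched.
Hence no matching covers every reviewer.

No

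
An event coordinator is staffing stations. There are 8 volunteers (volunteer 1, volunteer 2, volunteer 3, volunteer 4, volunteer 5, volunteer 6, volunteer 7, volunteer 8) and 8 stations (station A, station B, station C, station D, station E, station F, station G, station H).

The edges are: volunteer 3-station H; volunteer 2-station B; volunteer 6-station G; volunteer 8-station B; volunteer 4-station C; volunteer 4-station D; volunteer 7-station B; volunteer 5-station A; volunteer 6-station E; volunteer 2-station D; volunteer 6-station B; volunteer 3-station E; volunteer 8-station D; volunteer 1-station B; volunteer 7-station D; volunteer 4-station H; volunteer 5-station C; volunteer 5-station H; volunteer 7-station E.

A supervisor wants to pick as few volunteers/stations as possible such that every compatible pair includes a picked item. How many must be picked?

7

A maximum matching has 7 edges (e.g. volunteer 1–station B, volunteer 2–station D, volunteer 3–station H, volunteer 4–station C, volunteer 5–station A, volunteer 6–station G, volunteer 7–station E).
By König's theorem the minimum vertex cover has the same size. One such cover is {volunteer 3, volunteer 4, volunteer 5, volunteer 6, volunteer 7, station B, station D}.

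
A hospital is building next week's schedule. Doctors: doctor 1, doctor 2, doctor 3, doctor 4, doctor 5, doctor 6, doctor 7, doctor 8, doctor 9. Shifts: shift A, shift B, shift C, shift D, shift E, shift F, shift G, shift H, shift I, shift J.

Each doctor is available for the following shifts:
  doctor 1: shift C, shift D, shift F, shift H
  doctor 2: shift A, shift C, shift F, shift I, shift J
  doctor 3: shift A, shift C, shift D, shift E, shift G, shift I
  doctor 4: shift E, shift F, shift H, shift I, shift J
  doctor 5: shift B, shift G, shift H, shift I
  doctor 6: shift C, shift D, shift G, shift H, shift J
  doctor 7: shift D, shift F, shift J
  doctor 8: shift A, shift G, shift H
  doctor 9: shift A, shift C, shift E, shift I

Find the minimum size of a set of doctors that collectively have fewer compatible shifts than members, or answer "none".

none

A matching saturating every doctor exists, for instance doctor 1→shift D, doctor 2→shift J, doctor 3→shift A, doctor 4→shift I, doctor 5→shift H, doctor 6→shift C, doctor 7→shift F, doctor 8→shift G, doctor 9→shift E.
By Hall's marriage theorem, this means |N(S)| ≥ |S| for every subset S, so no violating subset exists.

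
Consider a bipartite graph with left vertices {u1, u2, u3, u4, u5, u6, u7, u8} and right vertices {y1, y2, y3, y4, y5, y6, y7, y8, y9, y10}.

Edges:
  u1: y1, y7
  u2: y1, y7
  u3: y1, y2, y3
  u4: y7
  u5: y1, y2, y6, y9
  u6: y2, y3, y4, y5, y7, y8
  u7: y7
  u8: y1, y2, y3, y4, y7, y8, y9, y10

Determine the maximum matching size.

6

A valid assignment of size 6: u1→y7, u2→y1, u3→y2, u5→y6, u6→y3, u8→y4.
The set {u1, u2, u4, u7} has only 2 neighbours ({y1, y7}), so by Hall's theorem at most 6 of the 8 left vertices can be matched.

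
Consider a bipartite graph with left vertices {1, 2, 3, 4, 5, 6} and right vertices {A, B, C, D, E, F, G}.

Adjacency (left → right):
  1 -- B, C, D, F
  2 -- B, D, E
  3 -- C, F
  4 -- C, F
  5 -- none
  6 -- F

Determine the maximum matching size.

4

A valid assignment of size 4: 1–B, 2–E, 3–C, 4–F.
The set {3, 4, 5, 6} has only 2 neighbours ({C, F}), so by Hall's theorem at most 4 of the 6 left vertices can be matched.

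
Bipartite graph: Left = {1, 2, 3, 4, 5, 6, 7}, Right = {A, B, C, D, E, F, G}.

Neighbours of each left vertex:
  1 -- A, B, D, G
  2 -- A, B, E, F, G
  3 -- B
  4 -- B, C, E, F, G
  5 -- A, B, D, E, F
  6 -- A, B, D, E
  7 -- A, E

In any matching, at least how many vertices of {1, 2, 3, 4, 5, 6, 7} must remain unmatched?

0

For example, pair 1-G, 2-A, 3-B, 4-C, 5-F, 6-D, 7-E.
All 7 left vertices are matched, so no larger matching exists.
That matches 7 of the 7, leaving 0 unmatched; no matching can do better.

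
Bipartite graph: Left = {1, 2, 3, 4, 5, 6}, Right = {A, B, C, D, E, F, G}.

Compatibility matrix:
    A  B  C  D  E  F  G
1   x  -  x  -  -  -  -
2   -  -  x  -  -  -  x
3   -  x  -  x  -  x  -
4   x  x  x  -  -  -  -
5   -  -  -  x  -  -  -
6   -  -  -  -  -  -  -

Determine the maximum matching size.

For example, pair 1→A, 2→C, 3→F, 4→B, 5→D.
The set {6} has only 0 neighbours (∅), so by Hall's theorem at most 5 of the 6 left vertices can be matched.

5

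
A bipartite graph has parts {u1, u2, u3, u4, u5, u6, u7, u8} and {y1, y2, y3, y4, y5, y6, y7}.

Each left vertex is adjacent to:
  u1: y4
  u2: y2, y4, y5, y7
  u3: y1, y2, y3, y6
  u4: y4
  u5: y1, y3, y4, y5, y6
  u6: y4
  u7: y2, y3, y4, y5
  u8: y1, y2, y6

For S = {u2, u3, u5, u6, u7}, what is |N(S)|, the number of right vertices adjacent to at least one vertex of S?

The union of neighbours of {u2, u3, u5, u6, u7} is {y1, y2, y3, y4, y5, y6, y7}, which has 7 elements.
Since |N(S)| = 7 ≥ |S| = 5, Hall's condition holds for this subset.

7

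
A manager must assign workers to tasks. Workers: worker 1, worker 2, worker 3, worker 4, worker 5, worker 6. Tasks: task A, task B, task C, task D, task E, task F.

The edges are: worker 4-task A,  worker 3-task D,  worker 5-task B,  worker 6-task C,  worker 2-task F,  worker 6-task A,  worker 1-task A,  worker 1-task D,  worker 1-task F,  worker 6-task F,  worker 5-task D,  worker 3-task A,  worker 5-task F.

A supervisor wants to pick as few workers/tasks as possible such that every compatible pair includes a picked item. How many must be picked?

{worker 5, worker 6, task A, task D, task F} is a vertex cover of size 5: every edge has an endpoint in this set.
No smaller cover exists because worker 1–task A, worker 2–task F, worker 3–task D, worker 5–task B, worker 6–task C is a matching of size 5, and a cover must include an endpoint of each of these disjoint edges (König's theorem).

5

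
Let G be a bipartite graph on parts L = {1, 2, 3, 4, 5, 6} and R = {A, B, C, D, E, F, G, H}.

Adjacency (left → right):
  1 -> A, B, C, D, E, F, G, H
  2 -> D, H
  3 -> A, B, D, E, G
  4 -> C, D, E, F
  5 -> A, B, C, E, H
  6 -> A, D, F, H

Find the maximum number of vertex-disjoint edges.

6

A valid assignment of size 6: 1→G, 2→D, 3→E, 4→C, 5→A, 6→F.
This saturates every left vertex, so 6 is the maximum.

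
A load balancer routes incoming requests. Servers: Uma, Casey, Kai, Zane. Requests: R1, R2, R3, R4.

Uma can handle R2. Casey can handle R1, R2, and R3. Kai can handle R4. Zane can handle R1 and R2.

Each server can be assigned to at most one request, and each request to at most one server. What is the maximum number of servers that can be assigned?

4

One maximum matching: Uma→R2, Casey→R3, Kai→R4, Zane→R1.
This saturates every server, so 4 is the maximum.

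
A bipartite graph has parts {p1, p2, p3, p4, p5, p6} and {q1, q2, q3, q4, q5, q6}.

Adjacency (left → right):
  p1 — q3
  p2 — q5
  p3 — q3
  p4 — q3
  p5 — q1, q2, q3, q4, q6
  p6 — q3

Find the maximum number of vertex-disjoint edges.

A valid assignment of size 3: p1-q3, p2-q5, p5-q6.
The set {p1, p3, p4, p6} has only 1 neighbour ({q3}), so by Hall's theorem at most 3 of the 6 left vertices can be matched.

3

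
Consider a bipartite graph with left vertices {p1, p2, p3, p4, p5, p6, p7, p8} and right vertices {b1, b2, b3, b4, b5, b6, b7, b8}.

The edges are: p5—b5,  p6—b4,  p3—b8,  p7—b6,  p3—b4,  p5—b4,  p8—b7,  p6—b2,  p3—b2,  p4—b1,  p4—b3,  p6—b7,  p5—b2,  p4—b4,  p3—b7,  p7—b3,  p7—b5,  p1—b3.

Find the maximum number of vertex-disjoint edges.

7

One maximum matching: p1–b3, p3–b8, p4–b1, p5–b5, p6–b4, p7–b6, p8–b7.
The set {p2} has only 0 neighbours (∅), so by Hall's theorem at most 7 of the 8 left vertices can be matched.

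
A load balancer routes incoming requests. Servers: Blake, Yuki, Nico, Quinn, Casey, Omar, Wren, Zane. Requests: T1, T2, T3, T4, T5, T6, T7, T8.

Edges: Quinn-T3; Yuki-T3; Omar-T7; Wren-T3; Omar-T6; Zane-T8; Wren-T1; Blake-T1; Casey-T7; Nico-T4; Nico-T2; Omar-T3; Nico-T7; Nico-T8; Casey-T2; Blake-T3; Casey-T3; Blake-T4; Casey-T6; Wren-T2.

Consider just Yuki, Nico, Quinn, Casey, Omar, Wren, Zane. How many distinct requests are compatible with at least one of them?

The union of neighbours of {Yuki, Nico, Quinn, Casey, Omar, Wren, Zane} is {T1, T2, T3, T4, T6, T7, T8}, which has 7 elements.
Since |N(S)| = 7 ≥ |S| = 7, Hall's condition holds for this subset.

7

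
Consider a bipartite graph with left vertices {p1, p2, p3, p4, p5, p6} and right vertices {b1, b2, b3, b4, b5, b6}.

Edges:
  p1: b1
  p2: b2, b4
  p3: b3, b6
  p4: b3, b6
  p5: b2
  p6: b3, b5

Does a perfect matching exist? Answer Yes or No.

A valid assignment of size 6: p1-b1, p2-b4, p3-b6, p4-b3, p5-b2, p6-b5.
All 6 left vertices are covered.

Yes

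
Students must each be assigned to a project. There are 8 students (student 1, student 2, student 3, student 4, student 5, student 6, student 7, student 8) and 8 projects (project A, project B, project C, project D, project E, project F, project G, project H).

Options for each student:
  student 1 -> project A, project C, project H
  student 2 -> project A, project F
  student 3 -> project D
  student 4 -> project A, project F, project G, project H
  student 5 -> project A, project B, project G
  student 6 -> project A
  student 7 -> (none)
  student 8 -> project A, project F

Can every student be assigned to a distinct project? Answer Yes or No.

The set {student 2, student 6, student 7, student 8} has only 2 neighbours ({project A, project F}), so by Hall's theorem at most 6 of the 8 students can be matched.
Hence no matching covers every student.

No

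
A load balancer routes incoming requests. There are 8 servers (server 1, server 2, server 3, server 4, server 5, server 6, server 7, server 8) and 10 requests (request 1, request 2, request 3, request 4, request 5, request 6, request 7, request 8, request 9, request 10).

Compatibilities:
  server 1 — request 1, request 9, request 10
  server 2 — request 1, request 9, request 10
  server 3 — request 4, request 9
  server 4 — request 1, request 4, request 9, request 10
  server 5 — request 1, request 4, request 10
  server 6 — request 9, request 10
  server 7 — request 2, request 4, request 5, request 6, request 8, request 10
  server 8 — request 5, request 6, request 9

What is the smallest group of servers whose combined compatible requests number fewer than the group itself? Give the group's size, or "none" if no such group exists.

Take S = {server 1, server 2, server 3, server 4, server 5}. Its neighbourhood is {request 1, request 4, request 9, request 10}, so |N(S)| = 4 < |S| = 5.
Every subset of size less than 5 has at least as many neighbours as members, so 5 is the minimum.

5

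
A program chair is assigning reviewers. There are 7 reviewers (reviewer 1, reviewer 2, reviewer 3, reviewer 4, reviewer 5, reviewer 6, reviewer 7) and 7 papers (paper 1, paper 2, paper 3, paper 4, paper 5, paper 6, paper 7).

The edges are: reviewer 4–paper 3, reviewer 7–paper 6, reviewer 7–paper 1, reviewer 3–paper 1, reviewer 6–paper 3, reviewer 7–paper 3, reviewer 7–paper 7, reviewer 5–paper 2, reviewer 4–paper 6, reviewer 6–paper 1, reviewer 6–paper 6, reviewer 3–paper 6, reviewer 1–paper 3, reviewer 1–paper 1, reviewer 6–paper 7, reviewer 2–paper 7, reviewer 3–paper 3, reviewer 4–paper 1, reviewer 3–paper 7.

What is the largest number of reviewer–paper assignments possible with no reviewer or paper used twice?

5

One maximum matching: reviewer 1–paper 3, reviewer 2–paper 7, reviewer 3–paper 1, reviewer 4–paper 6, reviewer 5–paper 2.
The set {reviewer 1, reviewer 2, reviewer 3, reviewer 4, reviewer 6, reviewer 7} has only 4 neighbours ({paper 1, paper 3, paper 6, paper 7}), so by Hall's theorem at most 5 of the 7 reviewers can be matched.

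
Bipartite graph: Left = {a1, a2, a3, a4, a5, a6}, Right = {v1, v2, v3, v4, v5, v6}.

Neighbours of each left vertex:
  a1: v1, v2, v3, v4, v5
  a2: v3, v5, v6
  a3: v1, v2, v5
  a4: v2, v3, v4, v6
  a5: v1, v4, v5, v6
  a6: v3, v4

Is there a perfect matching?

A valid assignment of size 6: a1–v3, a2–v6, a3–v5, a4–v2, a5–v1, a6–v4.
Every left vertex is matched, so this is a perfect matching.

Yes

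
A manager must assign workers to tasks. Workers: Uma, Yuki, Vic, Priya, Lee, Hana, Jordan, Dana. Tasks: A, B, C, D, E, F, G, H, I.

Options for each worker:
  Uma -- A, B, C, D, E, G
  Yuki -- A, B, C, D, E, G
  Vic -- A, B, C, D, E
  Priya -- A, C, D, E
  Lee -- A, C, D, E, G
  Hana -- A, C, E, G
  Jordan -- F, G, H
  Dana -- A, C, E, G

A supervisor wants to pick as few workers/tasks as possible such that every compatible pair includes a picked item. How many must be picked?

A maximum matching has 7 edges (e.g. Uma–G, Yuki–B, Vic–D, Priya–C, Lee–A, Hana–E, Jordan–F).
By König's theorem the minimum vertex cover has the same size. One such cover is {Jordan, A, B, C, D, E, G}.

7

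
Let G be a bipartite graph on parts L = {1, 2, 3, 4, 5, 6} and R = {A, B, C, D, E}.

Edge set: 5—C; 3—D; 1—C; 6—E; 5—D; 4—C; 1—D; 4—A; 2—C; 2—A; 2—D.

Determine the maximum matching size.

For example, pair 1→C, 2→A, 3→D, 6→E.
The set {1, 2, 3, 4, 5} has only 3 neighbours ({A, C, D}), so by Hall's theorem at most 4 of the 6 left vertices can be matched.

4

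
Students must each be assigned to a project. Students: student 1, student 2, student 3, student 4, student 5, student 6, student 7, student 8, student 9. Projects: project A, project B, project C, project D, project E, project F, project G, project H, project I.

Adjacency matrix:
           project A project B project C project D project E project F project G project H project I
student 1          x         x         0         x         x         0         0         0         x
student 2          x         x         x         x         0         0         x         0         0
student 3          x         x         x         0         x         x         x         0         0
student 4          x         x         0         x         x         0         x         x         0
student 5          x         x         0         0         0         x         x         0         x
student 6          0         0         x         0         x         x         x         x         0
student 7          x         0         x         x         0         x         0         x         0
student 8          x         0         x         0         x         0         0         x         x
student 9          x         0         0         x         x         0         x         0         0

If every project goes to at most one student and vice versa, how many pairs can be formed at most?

9

One maximum matching: student 1-project I, student 2-project D, student 3-project B, student 4-project A, student 5-project F, student 6-project G, student 7-project H, student 8-project C, student 9-project E.
This saturates every student, so 9 is the maximum.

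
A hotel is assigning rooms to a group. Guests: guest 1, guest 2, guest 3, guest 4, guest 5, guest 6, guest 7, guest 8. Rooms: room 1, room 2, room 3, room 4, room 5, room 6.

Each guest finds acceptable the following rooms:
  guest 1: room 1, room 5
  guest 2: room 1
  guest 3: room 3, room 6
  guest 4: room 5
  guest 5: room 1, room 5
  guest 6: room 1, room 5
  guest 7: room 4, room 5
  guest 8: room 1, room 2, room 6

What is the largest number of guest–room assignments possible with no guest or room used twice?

One maximum matching: guest 1-room 5, guest 2-room 1, guest 3-room 3, guest 7-room 4, guest 8-room 6.
The set {guest 1, guest 2, guest 4, guest 5, guest 6} has only 2 neighbours ({room 1, room 5}), so by Hall's theorem at most 5 of the 8 guests can be matched.

5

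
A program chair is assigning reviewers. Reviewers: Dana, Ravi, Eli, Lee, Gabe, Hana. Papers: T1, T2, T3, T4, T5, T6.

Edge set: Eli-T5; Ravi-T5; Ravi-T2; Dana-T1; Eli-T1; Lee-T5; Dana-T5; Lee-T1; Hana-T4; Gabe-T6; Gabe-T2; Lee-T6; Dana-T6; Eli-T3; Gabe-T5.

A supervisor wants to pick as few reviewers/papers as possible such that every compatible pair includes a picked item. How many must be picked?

6

{Dana, Ravi, Eli, Lee, Gabe, Hana} is a vertex cover of size 6: every edge has an endpoint in this set.
No smaller cover exists because Dana–T1, Ravi–T2, Eli–T3, Lee–T6, Gabe–T5, Hana–T4 is a matching of size 6, and a cover must include an endpoint of each of these disjoint edges (König's theorem).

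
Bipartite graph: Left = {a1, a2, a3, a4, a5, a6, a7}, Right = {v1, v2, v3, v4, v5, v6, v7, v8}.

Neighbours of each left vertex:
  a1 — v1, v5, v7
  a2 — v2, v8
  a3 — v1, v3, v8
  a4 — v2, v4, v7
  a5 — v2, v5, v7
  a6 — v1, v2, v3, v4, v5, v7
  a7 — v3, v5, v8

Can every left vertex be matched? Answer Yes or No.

Yes

One maximum matching: a1–v1, a2–v2, a3–v3, a4–v7, a5–v5, a6–v4, a7–v8.
Every left vertex is matched, so this matching saturates all of them.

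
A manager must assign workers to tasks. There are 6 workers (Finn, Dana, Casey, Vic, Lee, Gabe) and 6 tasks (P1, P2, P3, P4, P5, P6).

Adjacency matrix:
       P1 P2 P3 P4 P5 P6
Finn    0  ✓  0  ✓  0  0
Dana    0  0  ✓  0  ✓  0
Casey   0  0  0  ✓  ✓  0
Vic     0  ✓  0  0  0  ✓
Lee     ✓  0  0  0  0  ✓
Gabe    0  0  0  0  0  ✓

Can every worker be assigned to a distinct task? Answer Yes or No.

A valid assignment of size 6: Finn→P4, Dana→P3, Casey→P5, Vic→P2, Lee→P1, Gabe→P6.
All 6 workers are covered.

Yes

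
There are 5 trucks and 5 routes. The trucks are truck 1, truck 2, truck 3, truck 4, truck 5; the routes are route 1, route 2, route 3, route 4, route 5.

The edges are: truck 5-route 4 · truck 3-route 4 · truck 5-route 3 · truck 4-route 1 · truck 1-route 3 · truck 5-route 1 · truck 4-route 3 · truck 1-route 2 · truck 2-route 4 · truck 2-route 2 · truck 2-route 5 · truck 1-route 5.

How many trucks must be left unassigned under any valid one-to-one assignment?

0

For example, pair truck 1–route 2, truck 2–route 5, truck 3–route 4, truck 4–route 1, truck 5–route 3.
All 5 trucks are matched, so no larger matching exists.
That matches 5 of the 5, leaving 0 unmatched; no matching can do better.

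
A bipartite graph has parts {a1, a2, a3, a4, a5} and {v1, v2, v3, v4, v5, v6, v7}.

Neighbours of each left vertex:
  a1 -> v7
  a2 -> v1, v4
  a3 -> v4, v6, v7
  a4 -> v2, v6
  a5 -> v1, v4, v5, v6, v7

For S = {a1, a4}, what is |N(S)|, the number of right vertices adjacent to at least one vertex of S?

The union of neighbours of {a1, a4} is {v2, v6, v7}, which has 3 elements.
Since |N(S)| = 3 ≥ |S| = 2, Hall's condition holds for this subset.

3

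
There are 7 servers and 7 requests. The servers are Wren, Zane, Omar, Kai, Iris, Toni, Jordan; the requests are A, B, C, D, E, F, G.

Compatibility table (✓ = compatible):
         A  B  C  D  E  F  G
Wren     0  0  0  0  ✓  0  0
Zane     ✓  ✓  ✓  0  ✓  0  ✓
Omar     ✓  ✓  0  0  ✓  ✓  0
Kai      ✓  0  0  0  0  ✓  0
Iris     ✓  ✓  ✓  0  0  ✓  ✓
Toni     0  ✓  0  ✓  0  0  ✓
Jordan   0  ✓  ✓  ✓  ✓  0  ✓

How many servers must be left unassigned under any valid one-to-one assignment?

0

One maximum matching: Wren→E, Zane→A, Omar→B, Kai→F, Iris→C, Toni→D, Jordan→G.
This saturates every server, so 7 is the maximum.
That matches 7 of the 7, leaving 0 unmatched; no matching can do better.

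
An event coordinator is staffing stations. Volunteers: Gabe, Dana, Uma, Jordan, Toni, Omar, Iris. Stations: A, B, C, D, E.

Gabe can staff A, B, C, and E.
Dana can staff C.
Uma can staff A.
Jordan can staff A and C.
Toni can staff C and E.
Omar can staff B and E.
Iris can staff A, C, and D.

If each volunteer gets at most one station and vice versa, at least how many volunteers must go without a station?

One maximum matching: Gabe→B, Dana→C, Uma→A, Toni→E, Iris→D.
The set {Gabe, Dana, Uma, Jordan, Toni, Omar} has only 4 neighbours ({A, B, C, E}), so by Hall's theorem at most 5 of the 7 volunteers can be matched.
That matches 5 of the 7, leaving 2 unmatched; no matching can do better.

2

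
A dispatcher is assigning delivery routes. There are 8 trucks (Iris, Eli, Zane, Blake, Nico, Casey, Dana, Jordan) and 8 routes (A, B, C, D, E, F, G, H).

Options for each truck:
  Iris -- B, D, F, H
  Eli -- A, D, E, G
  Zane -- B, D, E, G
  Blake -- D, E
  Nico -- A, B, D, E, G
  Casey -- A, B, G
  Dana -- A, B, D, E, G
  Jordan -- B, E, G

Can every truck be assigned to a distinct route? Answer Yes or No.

The set {Eli, Zane, Blake, Nico, Casey, Dana, Jordan} has only 5 neighbours ({A, B, D, E, G}), so by Hall's theorem at most 6 of the 8 trucks can be matched.
Hence no matching covers every truck.

No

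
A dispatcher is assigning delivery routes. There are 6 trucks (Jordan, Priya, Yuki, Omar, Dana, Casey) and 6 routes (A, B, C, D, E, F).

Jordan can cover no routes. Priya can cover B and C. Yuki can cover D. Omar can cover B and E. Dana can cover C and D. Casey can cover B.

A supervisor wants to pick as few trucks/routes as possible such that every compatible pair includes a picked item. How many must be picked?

4

{Omar, B, C, D} is a vertex cover of size 4: every edge has an endpoint in this set.
No smaller cover exists because Priya–B, Yuki–D, Omar–E, Dana–C is a matching of size 4, and a cover must include an endpoint of each of these disjoint edges (König's theorem).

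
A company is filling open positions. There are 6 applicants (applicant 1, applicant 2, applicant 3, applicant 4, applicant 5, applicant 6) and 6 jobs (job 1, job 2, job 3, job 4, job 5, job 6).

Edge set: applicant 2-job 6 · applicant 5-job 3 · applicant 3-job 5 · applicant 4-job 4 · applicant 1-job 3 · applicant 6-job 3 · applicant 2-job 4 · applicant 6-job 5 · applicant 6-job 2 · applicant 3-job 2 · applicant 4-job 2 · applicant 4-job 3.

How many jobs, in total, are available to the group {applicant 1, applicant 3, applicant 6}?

The union of neighbours of {applicant 1, applicant 3, applicant 6} is {job 2, job 3, job 5}, which has 3 elements.
Since |N(S)| = 3 ≥ |S| = 3, Hall's condition holds for this subset.

3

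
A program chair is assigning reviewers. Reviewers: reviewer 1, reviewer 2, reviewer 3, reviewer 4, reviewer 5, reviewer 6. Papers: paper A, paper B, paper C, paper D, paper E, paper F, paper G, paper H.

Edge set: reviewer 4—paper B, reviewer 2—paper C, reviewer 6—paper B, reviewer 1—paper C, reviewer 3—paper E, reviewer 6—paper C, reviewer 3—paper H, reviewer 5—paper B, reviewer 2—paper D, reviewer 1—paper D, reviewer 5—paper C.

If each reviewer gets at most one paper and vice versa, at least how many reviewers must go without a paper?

2

A valid assignment of size 4: reviewer 1→paper C, reviewer 2→paper D, reviewer 3→paper E, reviewer 4→paper B.
The set {reviewer 1, reviewer 2, reviewer 4, reviewer 5, reviewer 6} has only 3 neighbours ({paper B, paper C, paper D}), so by Hall's theorem at most 4 of the 6 reviewers can be matched.
That matches 4 of the 6, leaving 2 unmatched; no matching can do better.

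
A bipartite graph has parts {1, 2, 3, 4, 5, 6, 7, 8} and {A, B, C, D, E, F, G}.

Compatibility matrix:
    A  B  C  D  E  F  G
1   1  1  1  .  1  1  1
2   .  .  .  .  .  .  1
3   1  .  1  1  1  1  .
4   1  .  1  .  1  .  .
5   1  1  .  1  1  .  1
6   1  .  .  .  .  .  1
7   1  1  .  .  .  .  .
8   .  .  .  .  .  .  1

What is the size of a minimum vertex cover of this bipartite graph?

A maximum matching has 7 edges (e.g. 1–E, 2–G, 3–F, 4–C, 5–D, 6–A, 7–B).
By König's theorem the minimum vertex cover has the same size. One such cover is {1, 3, 4, 5, 6, 7, G}.

7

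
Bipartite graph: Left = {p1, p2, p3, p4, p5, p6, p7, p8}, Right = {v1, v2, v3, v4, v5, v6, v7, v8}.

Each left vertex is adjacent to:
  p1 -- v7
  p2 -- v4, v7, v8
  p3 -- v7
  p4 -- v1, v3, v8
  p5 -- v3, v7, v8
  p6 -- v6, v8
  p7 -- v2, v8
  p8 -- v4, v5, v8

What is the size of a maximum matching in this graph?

7

One maximum matching: p1→v7, p2→v4, p4→v1, p5→v3, p6→v6, p7→v2, p8→v8.
The set {p1, p3} has only 1 neighbour ({v7}), so by Hall's theorem at most 7 of the 8 left vertices can be matched.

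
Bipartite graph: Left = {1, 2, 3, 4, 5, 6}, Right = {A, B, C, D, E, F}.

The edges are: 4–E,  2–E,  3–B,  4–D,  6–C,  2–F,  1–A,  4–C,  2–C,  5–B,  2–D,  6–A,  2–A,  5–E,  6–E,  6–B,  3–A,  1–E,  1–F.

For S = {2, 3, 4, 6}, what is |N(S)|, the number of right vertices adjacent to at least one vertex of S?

The union of neighbours of {2, 3, 4, 6} is {A, B, C, D, E, F}, which has 6 elements.
Since |N(S)| = 6 ≥ |S| = 4, Hall's condition holds for this subset.

6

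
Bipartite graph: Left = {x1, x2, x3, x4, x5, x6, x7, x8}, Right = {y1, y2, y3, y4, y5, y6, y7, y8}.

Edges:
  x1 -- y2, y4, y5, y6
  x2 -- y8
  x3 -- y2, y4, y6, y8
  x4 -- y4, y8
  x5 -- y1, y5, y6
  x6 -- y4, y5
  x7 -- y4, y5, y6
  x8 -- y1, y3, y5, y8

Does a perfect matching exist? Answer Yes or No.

No

The set {x1, x2, x3, x4, x6, x7} has only 5 neighbours ({y2, y4, y5, y6, y8}), so by Hall's theorem at most 7 of the 8 left vertices can be matched.
Hence no matching covers every left vertex.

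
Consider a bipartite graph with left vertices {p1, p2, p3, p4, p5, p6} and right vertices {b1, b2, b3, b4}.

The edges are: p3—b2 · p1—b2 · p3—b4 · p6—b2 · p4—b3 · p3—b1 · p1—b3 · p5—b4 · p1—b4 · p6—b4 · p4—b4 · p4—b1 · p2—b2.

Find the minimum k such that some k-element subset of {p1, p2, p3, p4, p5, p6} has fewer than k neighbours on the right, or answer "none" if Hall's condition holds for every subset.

3

Take S = {p2, p5, p6}. Its neighbourhood is {b2, b4}, so |N(S)| = 2 < |S| = 3.
Every subset of size less than 3 has at least as many neighbours as members, so 3 is the minimum.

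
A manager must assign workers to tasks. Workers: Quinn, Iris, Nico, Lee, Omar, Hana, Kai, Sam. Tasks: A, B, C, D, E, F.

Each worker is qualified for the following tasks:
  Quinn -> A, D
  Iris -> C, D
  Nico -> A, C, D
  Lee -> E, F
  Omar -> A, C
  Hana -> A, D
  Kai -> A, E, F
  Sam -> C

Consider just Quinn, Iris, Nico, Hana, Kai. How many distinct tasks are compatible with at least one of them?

5

The union of neighbours of {Quinn, Iris, Nico, Hana, Kai} is {A, C, D, E, F}, which has 5 elements.
Since |N(S)| = 5 ≥ |S| = 5, Hall's condition holds for this subset.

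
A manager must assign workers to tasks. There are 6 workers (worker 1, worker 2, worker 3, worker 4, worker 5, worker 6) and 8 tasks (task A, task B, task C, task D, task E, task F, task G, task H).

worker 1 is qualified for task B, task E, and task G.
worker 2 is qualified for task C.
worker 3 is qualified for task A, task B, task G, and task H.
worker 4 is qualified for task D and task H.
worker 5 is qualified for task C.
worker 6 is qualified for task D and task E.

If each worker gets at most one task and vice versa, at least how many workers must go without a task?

For example, pair worker 1→task G, worker 2→task C, worker 3→task A, worker 4→task D, worker 6→task E.
The set {worker 2, worker 5} has only 1 neighbour ({task C}), so by Hall's theorem at most 5 of the 6 workers can be matched.
That matches 5 of the 6, leaving 1 unmatched; no matching can do better.

1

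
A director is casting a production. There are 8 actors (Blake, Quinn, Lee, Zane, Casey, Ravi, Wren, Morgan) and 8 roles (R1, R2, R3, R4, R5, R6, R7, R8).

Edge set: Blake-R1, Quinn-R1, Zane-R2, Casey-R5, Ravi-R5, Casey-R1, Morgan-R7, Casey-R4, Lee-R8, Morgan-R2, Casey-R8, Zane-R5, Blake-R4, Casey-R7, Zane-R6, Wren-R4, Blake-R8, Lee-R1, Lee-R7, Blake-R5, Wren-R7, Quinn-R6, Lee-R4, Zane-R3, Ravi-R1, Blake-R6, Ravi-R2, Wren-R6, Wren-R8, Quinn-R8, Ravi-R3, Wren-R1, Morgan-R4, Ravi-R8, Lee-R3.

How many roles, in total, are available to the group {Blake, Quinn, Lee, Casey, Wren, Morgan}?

8

The union of neighbours of {Blake, Quinn, Lee, Casey, Wren, Morgan} is {R1, R2, R3, R4, R5, R6, R7, R8}, which has 8 elements.
Since |N(S)| = 8 ≥ |S| = 6, Hall's condition holds for this subset.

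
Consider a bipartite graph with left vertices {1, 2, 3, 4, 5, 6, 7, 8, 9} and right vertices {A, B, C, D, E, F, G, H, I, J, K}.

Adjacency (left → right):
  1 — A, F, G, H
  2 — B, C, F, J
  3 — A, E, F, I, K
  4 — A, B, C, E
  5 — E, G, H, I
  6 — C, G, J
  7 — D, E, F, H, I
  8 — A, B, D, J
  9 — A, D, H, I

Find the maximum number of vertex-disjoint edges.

9

For example, pair 1→G, 2→F, 3→K, 4→C, 5→E, 6→J, 7→H, 8→B, 9→I.
All 9 left vertices are matched, so no larger matching exists.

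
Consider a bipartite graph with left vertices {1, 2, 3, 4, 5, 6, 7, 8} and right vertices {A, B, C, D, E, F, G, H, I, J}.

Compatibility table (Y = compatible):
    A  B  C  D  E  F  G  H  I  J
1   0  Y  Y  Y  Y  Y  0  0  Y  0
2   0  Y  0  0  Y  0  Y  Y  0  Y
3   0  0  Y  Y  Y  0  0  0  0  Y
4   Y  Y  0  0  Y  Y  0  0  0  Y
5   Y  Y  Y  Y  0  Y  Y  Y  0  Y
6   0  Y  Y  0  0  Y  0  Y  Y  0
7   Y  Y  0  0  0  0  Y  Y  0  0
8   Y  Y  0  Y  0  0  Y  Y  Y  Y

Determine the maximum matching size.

A valid assignment of size 8: 1→B, 2→H, 3→E, 4→F, 5→A, 6→I, 7→G, 8→J.
This saturates every left vertex, so 8 is the maximum.

8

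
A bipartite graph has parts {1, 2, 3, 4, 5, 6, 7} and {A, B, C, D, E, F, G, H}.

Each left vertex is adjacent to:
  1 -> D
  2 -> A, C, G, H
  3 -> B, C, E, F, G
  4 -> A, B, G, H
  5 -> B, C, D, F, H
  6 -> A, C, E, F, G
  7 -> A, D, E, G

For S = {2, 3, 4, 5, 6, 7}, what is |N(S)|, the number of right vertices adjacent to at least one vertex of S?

8

The union of neighbours of {2, 3, 4, 5, 6, 7} is {A, B, C, D, E, F, G, H}, which has 8 elements.
Since |N(S)| = 8 ≥ |S| = 6, Hall's condition holds for this subset.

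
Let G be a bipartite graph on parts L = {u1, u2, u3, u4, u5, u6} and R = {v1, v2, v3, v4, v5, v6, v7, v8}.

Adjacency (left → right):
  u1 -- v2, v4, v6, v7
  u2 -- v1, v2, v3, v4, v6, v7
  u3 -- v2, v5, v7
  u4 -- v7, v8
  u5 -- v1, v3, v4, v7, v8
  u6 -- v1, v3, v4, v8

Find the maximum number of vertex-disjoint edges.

For example, pair u1→v7, u2→v2, u3→v5, u4→v8, u5→v3, u6→v1.
All 6 left vertices are matched, so no larger matching exists.

6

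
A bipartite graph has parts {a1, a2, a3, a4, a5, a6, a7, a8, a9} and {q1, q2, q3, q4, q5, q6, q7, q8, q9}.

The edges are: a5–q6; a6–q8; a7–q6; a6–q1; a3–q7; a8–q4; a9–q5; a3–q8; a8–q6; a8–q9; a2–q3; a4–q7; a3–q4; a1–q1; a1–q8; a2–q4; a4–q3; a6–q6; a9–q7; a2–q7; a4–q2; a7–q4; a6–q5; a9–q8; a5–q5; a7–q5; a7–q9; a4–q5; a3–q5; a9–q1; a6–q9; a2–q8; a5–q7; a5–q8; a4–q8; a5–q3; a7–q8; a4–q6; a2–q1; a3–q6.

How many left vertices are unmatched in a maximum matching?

0

A valid assignment of size 9: a1–q1, a2–q3, a3–q7, a4–q2, a5–q6, a6–q5, a7–q4, a8–q9, a9–q8.
All 9 left vertices are matched, so no larger matching exists.
That matches 9 of the 9, leaving 0 unmatched; no matching can do better.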